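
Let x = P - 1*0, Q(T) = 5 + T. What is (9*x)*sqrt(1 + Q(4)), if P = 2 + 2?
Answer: 36*sqrt(10) ≈ 113.84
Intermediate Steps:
P = 4
x = 4 (x = 4 - 1*0 = 4 + 0 = 4)
(9*x)*sqrt(1 + Q(4)) = (9*4)*sqrt(1 + (5 + 4)) = 36*sqrt(1 + 9) = 36*sqrt(10)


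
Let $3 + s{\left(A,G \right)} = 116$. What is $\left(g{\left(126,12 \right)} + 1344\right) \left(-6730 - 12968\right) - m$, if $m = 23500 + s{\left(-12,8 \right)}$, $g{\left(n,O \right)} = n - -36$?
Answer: $-29688801$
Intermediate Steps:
$s{\left(A,G \right)} = 113$ ($s{\left(A,G \right)} = -3 + 116 = 113$)
$g{\left(n,O \right)} = 36 + n$ ($g{\left(n,O \right)} = n + 36 = 36 + n$)
$m = 23613$ ($m = 23500 + 113 = 23613$)
$\left(g{\left(126,12 \right)} + 1344\right) \left(-6730 - 12968\right) - m = \left(\left(36 + 126\right) + 1344\right) \left(-6730 - 12968\right) - 23613 = \left(162 + 1344\right) \left(-19698\right) - 23613 = 1506 \left(-19698\right) - 23613 = -29665188 - 23613 = -29688801$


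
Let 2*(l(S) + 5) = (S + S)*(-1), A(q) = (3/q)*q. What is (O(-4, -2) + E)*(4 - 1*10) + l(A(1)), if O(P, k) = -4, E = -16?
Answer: 112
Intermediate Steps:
A(q) = 3
l(S) = -5 - S (l(S) = -5 + ((S + S)*(-1))/2 = -5 + ((2*S)*(-1))/2 = -5 + (-2*S)/2 = -5 - S)
(O(-4, -2) + E)*(4 - 1*10) + l(A(1)) = (-4 - 16)*(4 - 1*10) + (-5 - 1*3) = -20*(4 - 10) + (-5 - 3) = -20*(-6) - 8 = 120 - 8 = 112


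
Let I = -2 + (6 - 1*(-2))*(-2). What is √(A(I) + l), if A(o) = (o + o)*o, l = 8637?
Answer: √9285 ≈ 96.359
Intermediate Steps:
I = -18 (I = -2 + (6 + 2)*(-2) = -2 + 8*(-2) = -2 - 16 = -18)
A(o) = 2*o² (A(o) = (2*o)*o = 2*o²)
√(A(I) + l) = √(2*(-18)² + 8637) = √(2*324 + 8637) = √(648 + 8637) = √9285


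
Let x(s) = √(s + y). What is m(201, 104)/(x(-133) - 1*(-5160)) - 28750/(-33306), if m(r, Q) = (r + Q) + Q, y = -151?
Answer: 104473059955/110850211563 - 409*I*√71/13312942 ≈ 0.94247 - 0.00025887*I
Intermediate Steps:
m(r, Q) = r + 2*Q (m(r, Q) = (Q + r) + Q = r + 2*Q)
x(s) = √(-151 + s) (x(s) = √(s - 151) = √(-151 + s))
m(201, 104)/(x(-133) - 1*(-5160)) - 28750/(-33306) = (201 + 2*104)/(√(-151 - 133) - 1*(-5160)) - 28750/(-33306) = (201 + 208)/(√(-284) + 5160) - 28750*(-1/33306) = 409/(2*I*√71 + 5160) + 14375/16653 = 409/(5160 + 2*I*√71) + 14375/16653 = 14375/16653 + 409/(5160 + 2*I*√71)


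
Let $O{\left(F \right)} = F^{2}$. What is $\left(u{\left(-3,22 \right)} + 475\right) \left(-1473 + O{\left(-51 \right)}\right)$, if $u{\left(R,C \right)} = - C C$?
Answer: $-10152$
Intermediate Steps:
$u{\left(R,C \right)} = - C^{2}$
$\left(u{\left(-3,22 \right)} + 475\right) \left(-1473 + O{\left(-51 \right)}\right) = \left(- 22^{2} + 475\right) \left(-1473 + \left(-51\right)^{2}\right) = \left(\left(-1\right) 484 + 475\right) \left(-1473 + 2601\right) = \left(-484 + 475\right) 1128 = \left(-9\right) 1128 = -10152$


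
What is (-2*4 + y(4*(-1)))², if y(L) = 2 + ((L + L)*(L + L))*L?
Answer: 68644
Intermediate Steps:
y(L) = 2 + 4*L³ (y(L) = 2 + ((2*L)*(2*L))*L = 2 + (4*L²)*L = 2 + 4*L³)
(-2*4 + y(4*(-1)))² = (-2*4 + (2 + 4*(4*(-1))³))² = (-8 + (2 + 4*(-4)³))² = (-8 + (2 + 4*(-64)))² = (-8 + (2 - 256))² = (-8 - 254)² = (-262)² = 68644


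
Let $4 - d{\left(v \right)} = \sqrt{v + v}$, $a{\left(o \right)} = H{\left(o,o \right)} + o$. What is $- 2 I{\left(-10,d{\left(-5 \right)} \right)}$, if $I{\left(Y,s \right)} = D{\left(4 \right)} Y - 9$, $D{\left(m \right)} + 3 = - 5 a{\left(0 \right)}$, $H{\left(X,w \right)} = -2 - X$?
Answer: $158$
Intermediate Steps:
$a{\left(o \right)} = -2$ ($a{\left(o \right)} = \left(-2 - o\right) + o = -2$)
$D{\left(m \right)} = 7$ ($D{\left(m \right)} = -3 - -10 = -3 + 10 = 7$)
$d{\left(v \right)} = 4 - \sqrt{2} \sqrt{v}$ ($d{\left(v \right)} = 4 - \sqrt{v + v} = 4 - \sqrt{2 v} = 4 - \sqrt{2} \sqrt{v}$)
$I{\left(Y,s \right)} = -9 + 7 Y$ ($I{\left(Y,s \right)} = 7 Y - 9 = -9 + 7 Y$)
$- 2 I{\left(-10,d{\left(-5 \right)} \right)} = - 2 \left(-9 + 7 \left(-10\right)\right) = - 2 \left(-9 - 70\right) = \left(-2\right) \left(-79\right) = 158$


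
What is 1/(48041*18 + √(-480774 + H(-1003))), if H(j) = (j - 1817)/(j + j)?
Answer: 144555369/125002601047474 - 8*I*√472325739/187503901571211 ≈ 1.1564e-6 - 9.2726e-10*I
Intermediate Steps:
H(j) = (-1817 + j)/(2*j) (H(j) = (-1817 + j)/((2*j)) = (-1817 + j)*(1/(2*j)) = (-1817 + j)/(2*j))
1/(48041*18 + √(-480774 + H(-1003))) = 1/(48041*18 + √(-480774 + (½)*(-1817 - 1003)/(-1003))) = 1/(864738 + √(-480774 + (½)*(-1/1003)*(-2820))) = 1/(864738 + √(-480774 + 1410/1003)) = 1/(864738 + √(-482214912/1003)) = 1/(864738 + 32*I*√472325739/1003)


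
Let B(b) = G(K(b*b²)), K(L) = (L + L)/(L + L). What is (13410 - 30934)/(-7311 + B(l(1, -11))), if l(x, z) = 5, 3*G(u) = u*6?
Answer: 17524/7309 ≈ 2.3976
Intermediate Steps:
K(L) = 1 (K(L) = (2*L)/((2*L)) = (2*L)*(1/(2*L)) = 1)
G(u) = 2*u (G(u) = (u*6)/3 = (6*u)/3 = 2*u)
B(b) = 2 (B(b) = 2*1 = 2)
(13410 - 30934)/(-7311 + B(l(1, -11))) = (13410 - 30934)/(-7311 + 2) = -17524/(-7309) = -17524*(-1/7309) = 17524/7309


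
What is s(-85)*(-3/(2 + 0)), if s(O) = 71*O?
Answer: 18105/2 ≈ 9052.5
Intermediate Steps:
s(-85)*(-3/(2 + 0)) = (71*(-85))*(-3/(2 + 0)) = -(-18105)/2 = -6035*(-3/2) = 18105/2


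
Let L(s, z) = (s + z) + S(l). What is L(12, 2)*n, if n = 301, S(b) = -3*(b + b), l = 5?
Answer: -4816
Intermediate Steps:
S(b) = -6*b
L(s, z) = -30 + s + z (L(s, z) = (s + z) - 6*5 = (s + z) - 30 = -30 + s + z)
L(12, 2)*n = (-30 + 12 + 2)*301 = -16*301 = -4816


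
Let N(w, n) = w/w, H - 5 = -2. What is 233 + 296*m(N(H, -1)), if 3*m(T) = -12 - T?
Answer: -3149/3 ≈ -1049.7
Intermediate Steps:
H = 3 (H = 5 - 2 = 3)
N(w, n) = 1
m(T) = -4 - T/3 (m(T) = (-12 - T)/3 = -4 - T/3)
233 + 296*m(N(H, -1)) = 233 + 296*(-4 - 1/3*1) = 233 + 296*(-4 - 1/3) = 233 + 296*(-13/3) = 233 - 3848/3 = -3149/3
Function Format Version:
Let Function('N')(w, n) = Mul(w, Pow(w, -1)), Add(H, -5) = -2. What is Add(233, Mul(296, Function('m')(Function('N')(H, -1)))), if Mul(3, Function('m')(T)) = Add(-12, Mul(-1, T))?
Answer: Rational(-3149, 3) ≈ -1049.7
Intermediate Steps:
H = 3 (H = Add(5, -2) = 3)
Function('N')(w, n) = 1
Function('m')(T) = Add(-4, Mul(Rational(-1, 3), T)) (Function('m')(T) = Mul(Rational(1, 3), Add(-12, Mul(-1, T))) = Add(-4, Mul(Rational(-1, 3), T)))
Add(233, Mul(296, Function('m')(Function('N')(H, -1)))) = Add(233, Mul(296, Add(-4, Mul(Rational(-1, 3), 1)))) = Add(233, Mul(296, Add(-4, Rational(-1, 3)))) = Add(233, Mul(296, Rational(-13, 3))) = Add(233, Rational(-3848, 3)) = Rational(-3149, 3)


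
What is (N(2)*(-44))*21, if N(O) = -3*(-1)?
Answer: -2772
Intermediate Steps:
N(O) = 3
(N(2)*(-44))*21 = (3*(-44))*21 = -132*21 = -2772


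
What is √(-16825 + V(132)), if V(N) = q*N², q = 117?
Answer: √2021783 ≈ 1421.9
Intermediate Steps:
V(N) = 117*N²
√(-16825 + V(132)) = √(-16825 + 117*132²) = √(-16825 + 117*17424) = √(-16825 + 2038608) = √2021783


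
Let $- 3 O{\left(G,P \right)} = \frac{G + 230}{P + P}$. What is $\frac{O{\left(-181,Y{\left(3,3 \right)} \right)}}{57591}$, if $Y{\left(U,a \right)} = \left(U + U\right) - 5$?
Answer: $- \frac{49}{345546} \approx -0.0001418$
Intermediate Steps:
$Y{\left(U,a \right)} = -5 + 2 U$ ($Y{\left(U,a \right)} = 2 U - 5 = -5 + 2 U$)
$O{\left(G,P \right)} = - \frac{230 + G}{6 P}$ ($O{\left(G,P \right)} = - \frac{\left(G + 230\right) \frac{1}{P + P}}{3} = - \frac{\left(230 + G\right) \frac{1}{2 P}}{3} = - \frac{\frac{1}{2} \frac{1}{P} \left(230 + G\right)}{3} = - \frac{230 + G}{6 P}$)
$\frac{O{\left(-181,Y{\left(3,3 \right)} \right)}}{57591} = \frac{\frac{1}{6} \frac{1}{-5 + 2 \cdot 3} \left(-230 - -181\right)}{57591} = \frac{-230 + 181}{6 \left(-5 + 6\right)} \frac{1}{57591} = \frac{1}{6} \cdot 1^{-1} \left(-49\right) \frac{1}{57591} = \frac{1}{6} \cdot 1 \left(-49\right) \frac{1}{57591} = \left(- \frac{49}{6}\right) \frac{1}{57591} = - \frac{49}{345546}$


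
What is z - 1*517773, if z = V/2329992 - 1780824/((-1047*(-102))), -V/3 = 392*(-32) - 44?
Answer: -198828964286677/383995626 ≈ -5.1779e+5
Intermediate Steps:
V = 37764 (V = -3*(392*(-32) - 44) = -3*(-12544 - 44) = -3*(-12588) = 37764)
z = -6397025779/383995626 (z = 37764/2329992 - 1780824/((-1047*(-102))) = 37764*(1/2329992) - 1780824/106794 = 1049/64722 - 1780824*1/106794 = 1049/64722 - 296804/17799 = -6397025779/383995626 ≈ -16.659)
z - 1*517773 = -6397025779/383995626 - 1*517773 = -6397025779/383995626 - 517773 = -198828964286677/383995626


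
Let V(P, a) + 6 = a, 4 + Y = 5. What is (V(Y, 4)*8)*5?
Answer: -80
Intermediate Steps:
Y = 1 (Y = -4 + 5 = 1)
V(P, a) = -6 + a
(V(Y, 4)*8)*5 = ((-6 + 4)*8)*5 = -2*8*5 = -16*5 = -80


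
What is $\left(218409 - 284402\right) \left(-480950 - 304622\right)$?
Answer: $51842252996$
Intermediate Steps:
$\left(218409 - 284402\right) \left(-480950 - 304622\right) = \left(-65993\right) \left(-785572\right) = 51842252996$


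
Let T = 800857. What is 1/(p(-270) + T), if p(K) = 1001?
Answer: 1/801858 ≈ 1.2471e-6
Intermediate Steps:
1/(p(-270) + T) = 1/(1001 + 800857) = 1/801858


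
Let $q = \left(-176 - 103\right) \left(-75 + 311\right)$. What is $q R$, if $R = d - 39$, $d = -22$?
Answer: $4016484$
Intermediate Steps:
$q = -65844$ ($q = \left(-279\right) 236 = -65844$)
$R = -61$ ($R = -22 - 39 = -61$)
$q R = \left(-65844\right) \left(-61\right) = 4016484$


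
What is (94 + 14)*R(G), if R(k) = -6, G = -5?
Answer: -648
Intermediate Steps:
(94 + 14)*R(G) = (94 + 14)*(-6) = 108*(-6) = -648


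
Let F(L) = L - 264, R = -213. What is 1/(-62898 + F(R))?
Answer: -1/63375 ≈ -1.5779e-5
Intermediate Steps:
F(L) = -264 + L
1/(-62898 + F(R)) = 1/(-62898 + (-264 - 213)) = 1/(-62898 - 477) = 1/(-63375) = -1/63375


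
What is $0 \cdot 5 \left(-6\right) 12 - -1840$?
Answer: $1840$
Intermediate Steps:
$0 \cdot 5 \left(-6\right) 12 - -1840 = 0 \left(-6\right) 12 + 1840 = 0 \cdot 12 + 1840 = 0 + 1840 = 1840$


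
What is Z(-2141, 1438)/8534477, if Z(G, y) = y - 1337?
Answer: 101/8534477 ≈ 1.1834e-5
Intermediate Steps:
Z(G, y) = -1337 + y
Z(-2141, 1438)/8534477 = (-1337 + 1438)/8534477 = 101*(1/8534477) = 101/8534477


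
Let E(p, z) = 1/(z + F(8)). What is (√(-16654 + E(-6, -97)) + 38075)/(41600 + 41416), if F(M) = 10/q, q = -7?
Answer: 38075/83016 + I*√878445373/19066008 ≈ 0.45865 + 0.0015545*I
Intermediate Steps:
F(M) = -10/7 (F(M) = 10/(-7) = 10*(-⅐) = -10/7)
E(p, z) = 1/(-10/7 + z) (E(p, z) = 1/(z - 10/7) = 1/(-10/7 + z))
(√(-16654 + E(-6, -97)) + 38075)/(41600 + 41416) = (√(-16654 + 7/(-10 + 7*(-97))) + 38075)/(41600 + 41416) = (√(-16654 + 7/(-10 - 679)) + 38075)/83016 = (√(-16654 + 7/(-689)) + 38075)*(1/83016) = (√(-16654 + 7*(-1/689)) + 38075)*(1/83016) = (√(-16654 - 7/689) + 38075)*(1/83016) = (√(-11474613/689) + 38075)*(1/83016) = (3*I*√878445373/689 + 38075)*(1/83016) = (38075 + 3*I*√878445373/689)*(1/83016) = 38075/83016 + I*√878445373/19066008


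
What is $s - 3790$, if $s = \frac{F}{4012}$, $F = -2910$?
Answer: $- \frac{7604195}{2006} \approx -3790.7$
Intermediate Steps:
$s = - \frac{1455}{2006}$ ($s = - \frac{2910}{4012} = \left(-2910\right) \frac{1}{4012} = - \frac{1455}{2006} \approx -0.72532$)
$s - 3790 = - \frac{1455}{2006} - 3790 = - \frac{7604195}{2006}$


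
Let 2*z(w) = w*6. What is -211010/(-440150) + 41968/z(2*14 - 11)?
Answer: 1848297671/2244765 ≈ 823.38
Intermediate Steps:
z(w) = 3*w (z(w) = (w*6)/2 = (6*w)/2 = 3*w)
-211010/(-440150) + 41968/z(2*14 - 11) = -211010/(-440150) + 41968/((3*(2*14 - 11))) = -211010*(-1/440150) + 41968/((3*(28 - 11))) = 21101/44015 + 41968/((3*17)) = 21101/44015 + 41968/51 = 1848297671/2244765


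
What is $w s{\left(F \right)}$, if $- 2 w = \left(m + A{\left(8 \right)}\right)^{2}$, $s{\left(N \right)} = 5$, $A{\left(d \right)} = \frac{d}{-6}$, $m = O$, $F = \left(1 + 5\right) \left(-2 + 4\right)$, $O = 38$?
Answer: $- \frac{30250}{9} \approx -3361.1$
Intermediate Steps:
$F = 12$ ($F = 6 \cdot 2 = 12$)
$m = 38$
$A{\left(d \right)} = - \frac{d}{6}$ ($A{\left(d \right)} = d \left(- \frac{1}{6}\right) = - \frac{d}{6}$)
$w = - \frac{6050}{9}$ ($w = - \frac{\left(38 - \frac{4}{3}\right)^{2}}{2} = - \frac{\left(\frac{110}{3}\right)^{2}}{2} = \left(- \frac{1}{2}\right) \frac{12100}{9} = - \frac{6050}{9} \approx -672.22$)
$w s{\left(F \right)} = \left(- \frac{6050}{9}\right) 5 = - \frac{30250}{9}$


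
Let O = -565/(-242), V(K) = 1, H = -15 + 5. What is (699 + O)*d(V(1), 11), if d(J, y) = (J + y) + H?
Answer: 169723/121 ≈ 1402.7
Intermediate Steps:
H = -10
d(J, y) = -10 + J + y (d(J, y) = (J + y) - 10 = -10 + J + y)
O = 565/242 (O = -565*(-1/242) = 565/242 ≈ 2.3347)
(699 + O)*d(V(1), 11) = (699 + 565/242)*(-10 + 1 + 11) = (169723/242)*2 = 169723/121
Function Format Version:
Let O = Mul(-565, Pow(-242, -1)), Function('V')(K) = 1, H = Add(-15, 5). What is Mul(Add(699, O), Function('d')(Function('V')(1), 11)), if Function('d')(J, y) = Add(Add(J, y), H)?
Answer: Rational(169723, 121) ≈ 1402.7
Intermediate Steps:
H = -10
Function('d')(J, y) = Add(-10, J, y) (Function('d')(J, y) = Add(Add(J, y), -10) = Add(-10, J, y))
O = Rational(565, 242) (O = Mul(-565, Rational(-1, 242)) = Rational(565, 242) ≈ 2.3347)
Mul(Add(699, O), Function('d')(Function('V')(1), 11)) = Mul(Add(699, Rational(565, 242)), Add(-10, 1, 11)) = Mul(Rational(169723, 242), 2) = Rational(169723, 121)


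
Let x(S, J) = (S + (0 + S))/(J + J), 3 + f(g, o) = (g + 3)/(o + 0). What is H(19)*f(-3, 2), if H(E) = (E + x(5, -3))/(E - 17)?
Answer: -26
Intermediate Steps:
f(g, o) = -3 + (3 + g)/o (f(g, o) = -3 + (g + 3)/(o + 0) = -3 + (3 + g)/o)
x(S, J) = S/J (x(S, J) = (S + S)/((2*J)) = (2*S)*(1/(2*J)) = S/J)
H(E) = (-5/3 + E)/(-17 + E) (H(E) = (E + 5/(-3))/(E - 17) = (E + 5*(-1/3))/(-17 + E) = (E - 5/3)/(-17 + E) = (-5/3 + E)/(-17 + E))
H(19)*f(-3, 2) = ((-5/3 + 19)/(-17 + 19))*((3 - 3 - 3*2)/2) = ((52/3)/2)*((3 - 3 - 6)/2) = ((1/2)*(52/3))*((1/2)*(-6)) = (26/3)*(-3) = -26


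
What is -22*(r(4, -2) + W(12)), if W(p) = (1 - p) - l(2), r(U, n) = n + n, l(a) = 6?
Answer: 462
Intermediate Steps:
r(U, n) = 2*n
W(p) = -5 - p (W(p) = (1 - p) - 1*6 = (1 - p) - 6 = -5 - p)
-22*(r(4, -2) + W(12)) = -22*(2*(-2) + (-5 - 1*12)) = -22*(-4 + (-5 - 12)) = -22*(-4 - 17) = -22*(-21) = 462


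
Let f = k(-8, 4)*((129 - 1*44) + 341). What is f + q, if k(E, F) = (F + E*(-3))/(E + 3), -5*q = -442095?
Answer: 430167/5 ≈ 86033.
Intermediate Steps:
q = 88419 (q = -⅕*(-442095) = 88419)
k(E, F) = (F - 3*E)/(3 + E)
f = -11928/5 (f = ((4 - 3*(-8))/(3 - 8))*((129 - 1*44) + 341) = ((4 + 24)/(-5))*((129 - 44) + 341) = (-⅕*28)*(85 + 341) = -28/5*426 = -11928/5 ≈ -2385.6)
f + q = -11928/5 + 88419 = 430167/5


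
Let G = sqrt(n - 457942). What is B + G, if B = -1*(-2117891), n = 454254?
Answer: 2117891 + 2*I*sqrt(922) ≈ 2.1179e+6 + 60.729*I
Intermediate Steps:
B = 2117891
G = 2*I*sqrt(922) (G = sqrt(454254 - 457942) = sqrt(-3688) = 2*I*sqrt(922) ≈ 60.729*I)
B + G = 2117891 + 2*I*sqrt(922)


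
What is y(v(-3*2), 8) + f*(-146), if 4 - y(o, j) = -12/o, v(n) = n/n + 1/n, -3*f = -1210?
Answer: -883024/15 ≈ -58868.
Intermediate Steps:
f = 1210/3 (f = -⅓*(-1210) = 1210/3 ≈ 403.33)
v(n) = 1 + 1/n
y(o, j) = 4 + 12/o (y(o, j) = 4 - (-12)/o = 4 + 12/o)
y(v(-3*2), 8) + f*(-146) = (4 + 12/(((1 - 3*2)/((-3*2))))) + (1210/3)*(-146) = (4 + 12/(((1 - 6)/(-6)))) - 176660/3 = (4 + 12/((-⅙*(-5)))) - 176660/3 = (4 + 12/(⅚)) - 176660/3 = (4 + 12*(6/5)) - 176660/3 = (4 + 72/5) - 176660/3 = 92/5 - 176660/3 = -883024/15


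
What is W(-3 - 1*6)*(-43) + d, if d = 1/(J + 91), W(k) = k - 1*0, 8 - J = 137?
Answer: 14705/38 ≈ 386.97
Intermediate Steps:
J = -129 (J = 8 - 1*137 = 8 - 137 = -129)
W(k) = k (W(k) = k + 0 = k)
d = -1/38 (d = 1/(-129 + 91) = 1/(-38) = -1/38 ≈ -0.026316)
W(-3 - 1*6)*(-43) + d = (-3 - 1*6)*(-43) - 1/38 = (-3 - 6)*(-43) - 1/38 = -9*(-43) - 1/38 = 387 - 1/38 = 14705/38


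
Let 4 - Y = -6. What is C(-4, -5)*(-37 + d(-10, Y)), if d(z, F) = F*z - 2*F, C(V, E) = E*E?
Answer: -3925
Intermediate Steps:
Y = 10 (Y = 4 - 1*(-6) = 4 + 6 = 10)
C(V, E) = E²
d(z, F) = -2*F + F*z
C(-4, -5)*(-37 + d(-10, Y)) = (-5)²*(-37 + 10*(-2 - 10)) = 25*(-37 + 10*(-12)) = 25*(-37 - 120) = 25*(-157) = -3925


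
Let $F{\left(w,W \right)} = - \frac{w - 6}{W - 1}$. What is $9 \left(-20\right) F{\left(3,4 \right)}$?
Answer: $-180$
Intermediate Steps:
$F{\left(w,W \right)} = - \frac{-6 + w}{-1 + W}$
$9 \left(-20\right) F{\left(3,4 \right)} = 9 \left(-20\right) \frac{6 - 3}{-1 + 4} = - 180 \frac{6 - 3}{3} = - 180 \cdot \frac{1}{3} \cdot 3 = \left(-180\right) 1 = -180$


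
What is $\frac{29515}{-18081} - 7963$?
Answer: $- \frac{144008518}{18081} \approx -7964.6$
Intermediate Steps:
$\frac{29515}{-18081} - 7963 = 29515 \left(- \frac{1}{18081}\right) - 7963 = - \frac{29515}{18081} - 7963 = - \frac{144008518}{18081}$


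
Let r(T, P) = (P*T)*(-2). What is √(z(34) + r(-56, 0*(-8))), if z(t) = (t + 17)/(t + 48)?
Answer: √4182/82 ≈ 0.78864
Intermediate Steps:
z(t) = (17 + t)/(48 + t)
r(T, P) = -2*P*T
√(z(34) + r(-56, 0*(-8))) = √((17 + 34)/(48 + 34) - 2*0*(-8)*(-56)) = √(51/82 - 2*0*(-56)) = √((1/82)*51 + 0) = √(51/82 + 0) = √(51/82) = √4182/82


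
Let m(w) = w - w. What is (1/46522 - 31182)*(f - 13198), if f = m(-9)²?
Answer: 9572832770797/23261 ≈ 4.1154e+8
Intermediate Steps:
m(w) = 0
f = 0 (f = 0² = 0)
(1/46522 - 31182)*(f - 13198) = (1/46522 - 31182)*(0 - 13198) = (1/46522 - 31182)*(-13198) = -1450649003/46522*(-13198) = 9572832770797/23261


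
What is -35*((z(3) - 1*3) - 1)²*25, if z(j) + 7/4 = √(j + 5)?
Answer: -574875/16 + 20125*√2 ≈ -7468.6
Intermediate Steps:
z(j) = -7/4 + √(5 + j) (z(j) = -7/4 + √(j + 5) = -7/4 + √(5 + j))
-35*((z(3) - 1*3) - 1)²*25 = -35*(((-7/4 + √(5 + 3)) - 1*3) - 1)²*25 = -35*(((-7/4 + √8) - 3) - 1)²*25 = -35*(((-7/4 + 2*√2) - 3) - 1)²*25 = -35*((-19/4 + 2*√2) - 1)²*25 = -35*(-23/4 + 2*√2)²*25 = -875*(-23/4 + 2*√2)²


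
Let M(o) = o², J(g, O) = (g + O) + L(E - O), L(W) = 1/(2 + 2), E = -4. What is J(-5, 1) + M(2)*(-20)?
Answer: -335/4 ≈ -83.750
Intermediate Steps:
L(W) = ¼ (L(W) = 1/4 = ¼)
J(g, O) = ¼ + O + g (J(g, O) = (g + O) + ¼ = (O + g) + ¼ = ¼ + O + g)
J(-5, 1) + M(2)*(-20) = (¼ + 1 - 5) + 2²*(-20) = -15/4 + 4*(-20) = -15/4 - 80 = -335/4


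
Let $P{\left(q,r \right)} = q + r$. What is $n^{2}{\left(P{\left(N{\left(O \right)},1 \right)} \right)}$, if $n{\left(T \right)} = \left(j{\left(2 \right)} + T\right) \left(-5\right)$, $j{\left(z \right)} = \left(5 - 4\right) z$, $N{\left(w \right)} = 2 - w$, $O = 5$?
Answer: $0$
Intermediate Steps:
$j{\left(z \right)} = z$ ($j{\left(z \right)} = 1 z = z$)
$n{\left(T \right)} = -10 - 5 T$ ($n{\left(T \right)} = \left(2 + T\right) \left(-5\right) = -10 - 5 T$)
$n^{2}{\left(P{\left(N{\left(O \right)},1 \right)} \right)} = \left(-10 - 5 \left(\left(2 - 5\right) + 1\right)\right)^{2} = \left(-10 - 5 \left(-3 + 1\right)\right)^{2} = \left(-10 - -10\right)^{2} = \left(-10 + 10\right)^{2} = 0^{2} = 0$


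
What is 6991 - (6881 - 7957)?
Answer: 8067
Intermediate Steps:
6991 - (6881 - 7957) = 6991 - 1*(-1076) = 6991 + 1076 = 8067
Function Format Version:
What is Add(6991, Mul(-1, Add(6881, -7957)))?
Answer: 8067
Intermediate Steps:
Add(6991, Mul(-1, Add(6881, -7957))) = Add(6991, Mul(-1, -1076)) = Add(6991, 1076) = 8067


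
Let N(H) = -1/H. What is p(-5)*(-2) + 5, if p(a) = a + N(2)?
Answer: 16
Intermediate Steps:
p(a) = -½ + a (p(a) = a - 1/2 = a - 1*½ = a - ½ = -½ + a)
p(-5)*(-2) + 5 = (-½ - 5)*(-2) + 5 = -11/2*(-2) + 5 = 11 + 5 = 16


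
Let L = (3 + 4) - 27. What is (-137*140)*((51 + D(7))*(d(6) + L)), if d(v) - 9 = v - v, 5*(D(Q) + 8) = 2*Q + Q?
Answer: 9958256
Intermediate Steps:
D(Q) = -8 + 3*Q/5 (D(Q) = -8 + (2*Q + Q)/5 = -8 + (3*Q)/5 = -8 + 3*Q/5)
d(v) = 9 (d(v) = 9 + (v - v) = 9 + 0 = 9)
L = -20 (L = 7 - 27 = -20)
(-137*140)*((51 + D(7))*(d(6) + L)) = (-137*140)*((51 + (-8 + (⅗)*7))*(9 - 20)) = -19180*(51 + (-8 + 21/5))*(-11) = -19180*(51 - 19/5)*(-11) = -905296*(-11) = -19180*(-2596/5) = 9958256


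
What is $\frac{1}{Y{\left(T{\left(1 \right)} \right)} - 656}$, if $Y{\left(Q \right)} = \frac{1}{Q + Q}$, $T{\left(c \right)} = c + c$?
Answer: $- \frac{4}{2623} \approx -0.001525$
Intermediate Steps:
$T{\left(c \right)} = 2 c$
$Y{\left(Q \right)} = \frac{1}{2 Q}$
$\frac{1}{Y{\left(T{\left(1 \right)} \right)} - 656} = \frac{1}{\frac{1}{2 \cdot 2 \cdot 1} - 656} = \frac{1}{\frac{1}{2 \cdot 2} - 656} = \frac{1}{\frac{1}{2} \cdot \frac{1}{2} - 656} = \frac{1}{\frac{1}{4} - 656} = \frac{1}{- \frac{2623}{4}} = - \frac{4}{2623}$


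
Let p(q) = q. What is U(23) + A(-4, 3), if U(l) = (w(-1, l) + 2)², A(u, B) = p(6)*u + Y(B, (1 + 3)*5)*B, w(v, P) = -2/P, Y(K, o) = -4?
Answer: -17108/529 ≈ -32.340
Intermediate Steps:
A(u, B) = -4*B + 6*u (A(u, B) = 6*u - 4*B = -4*B + 6*u)
U(l) = (2 - 2/l)² (U(l) = (-2/l + 2)² = (2 - 2/l)²)
U(23) + A(-4, 3) = 4*(-1 + 23)²/23² + (-4*3 + 6*(-4)) = 4*(1/529)*22² + (-12 - 24) = 4*(1/529)*484 - 36 = 1936/529 - 36 = -17108/529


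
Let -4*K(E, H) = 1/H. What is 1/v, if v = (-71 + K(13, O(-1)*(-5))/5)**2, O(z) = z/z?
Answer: 10000/50395801 ≈ 0.00019843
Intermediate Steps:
O(z) = 1
K(E, H) = -1/(4*H)
v = 50395801/10000 (v = (-71 - 1/(4*(1*(-5)))/5)**2 = (-71 - 1/4/(-5)*(1/5))**2 = (-71 - 1/4*(-1/5)*(1/5))**2 = (-71 + (1/20)*(1/5))**2 = (-71 + 1/100)**2 = (-7099/100)**2 = 50395801/10000 ≈ 5039.6)
1/v = 1/(50395801/10000) = 10000/50395801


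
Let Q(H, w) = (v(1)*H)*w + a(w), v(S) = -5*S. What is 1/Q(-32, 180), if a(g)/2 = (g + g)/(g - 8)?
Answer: 43/1238580 ≈ 3.4717e-5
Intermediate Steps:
a(g) = 4*g/(-8 + g) (a(g) = 2*((g + g)/(g - 8)) = 2*((2*g)/(-8 + g)) = 2*(2*g/(-8 + g)) = 4*g/(-8 + g))
Q(H, w) = -5*H*w + 4*w/(-8 + w) (Q(H, w) = ((-5*1)*H)*w + 4*w/(-8 + w) = (-5*H)*w + 4*w/(-8 + w) = -5*H*w + 4*w/(-8 + w))
1/Q(-32, 180) = 1/(180*(4 - 5*(-32)*(-8 + 180))/(-8 + 180)) = 1/(180*(4 - 5*(-32)*172)/172) = 1/(180*(1/172)*(4 + 27520)) = 1/(180*(1/172)*27524) = 1/(1238580/43) = 43/1238580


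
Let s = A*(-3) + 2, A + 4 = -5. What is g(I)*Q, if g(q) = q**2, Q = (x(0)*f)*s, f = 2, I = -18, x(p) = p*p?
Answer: 0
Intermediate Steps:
A = -9 (A = -4 - 5 = -9)
x(p) = p**2
s = 29 (s = -9*(-3) + 2 = 27 + 2 = 29)
Q = 0 (Q = (0**2*2)*29 = (0*2)*29 = 0*29 = 0)
g(I)*Q = (-18)**2*0 = 324*0 = 0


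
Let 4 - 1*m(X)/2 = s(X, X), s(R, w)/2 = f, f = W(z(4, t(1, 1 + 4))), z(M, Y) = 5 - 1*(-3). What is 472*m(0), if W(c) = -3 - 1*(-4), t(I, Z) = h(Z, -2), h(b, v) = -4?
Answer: 1888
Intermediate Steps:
t(I, Z) = -4
z(M, Y) = 8 (z(M, Y) = 5 + 3 = 8)
W(c) = 1 (W(c) = -3 + 4 = 1)
f = 1
s(R, w) = 2 (s(R, w) = 2*1 = 2)
m(X) = 4 (m(X) = 8 - 2*2 = 8 - 4 = 4)
472*m(0) = 472*4 = 1888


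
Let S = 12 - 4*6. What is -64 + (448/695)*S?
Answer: -49856/695 ≈ -71.735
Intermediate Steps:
S = -12 (S = 12 - 24 = -12)
-64 + (448/695)*S = -64 + (448/695)*(-12) = -64 - 5376/695 = -49856/695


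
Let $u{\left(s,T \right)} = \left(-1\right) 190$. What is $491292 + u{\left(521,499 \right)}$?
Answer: $491102$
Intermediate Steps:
$u{\left(s,T \right)} = -190$
$491292 + u{\left(521,499 \right)} = 491292 - 190 = 491102$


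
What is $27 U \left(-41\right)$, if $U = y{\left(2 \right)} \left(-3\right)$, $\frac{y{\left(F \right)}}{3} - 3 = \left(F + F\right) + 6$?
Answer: $129519$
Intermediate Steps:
$y{\left(F \right)} = 27 + 6 F$ ($y{\left(F \right)} = 9 + 3 \left(\left(F + F\right) + 6\right) = 9 + 3 \left(2 F + 6\right) = 9 + 3 \left(6 + 2 F\right) = 9 + \left(18 + 6 F\right) = 27 + 6 F$)
$U = -117$ ($U = \left(27 + 6 \cdot 2\right) \left(-3\right) = \left(27 + 12\right) \left(-3\right) = 39 \left(-3\right) = -117$)
$27 U \left(-41\right) = 27 \left(-117\right) \left(-41\right) = \left(-3159\right) \left(-41\right) = 129519$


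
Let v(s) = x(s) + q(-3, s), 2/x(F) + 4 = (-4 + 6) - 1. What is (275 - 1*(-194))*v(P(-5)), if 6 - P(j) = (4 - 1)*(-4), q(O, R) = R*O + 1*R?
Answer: -51590/3 ≈ -17197.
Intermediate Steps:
q(O, R) = R + O*R (q(O, R) = O*R + R = R + O*R)
P(j) = 18 (P(j) = 6 - (4 - 1)*(-4) = 6 - 3*(-4) = 6 - 1*(-12) = 6 + 12 = 18)
x(F) = -2/3 (x(F) = 2/(-4 + ((-4 + 6) - 1)) = 2/(-4 + (2 - 1)) = 2/(-4 + 1) = 2/(-3) = 2*(-1/3) = -2/3)
v(s) = -2/3 - 2*s (v(s) = -2/3 + s*(1 - 3) = -2/3 + s*(-2) = -2/3 - 2*s)
(275 - 1*(-194))*v(P(-5)) = (275 - 1*(-194))*(-2/3 - 2*18) = (275 + 194)*(-2/3 - 36) = 469*(-110/3) = -51590/3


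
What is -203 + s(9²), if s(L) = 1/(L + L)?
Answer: -32885/162 ≈ -202.99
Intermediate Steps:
s(L) = 1/(2*L)
-203 + s(9²) = -203 + 1/(2*(9²)) = -203 + (½)/81 = -203 + (½)*(1/81) = -203 + 1/162 = -32885/162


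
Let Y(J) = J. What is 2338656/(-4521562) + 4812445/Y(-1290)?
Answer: -2176278530533/583281498 ≈ -3731.1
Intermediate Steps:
2338656/(-4521562) + 4812445/Y(-1290) = 2338656/(-4521562) + 4812445/(-1290) = 2338656*(-1/4521562) + 4812445*(-1/1290) = -1169328/2260781 - 962489/258 = -2176278530533/583281498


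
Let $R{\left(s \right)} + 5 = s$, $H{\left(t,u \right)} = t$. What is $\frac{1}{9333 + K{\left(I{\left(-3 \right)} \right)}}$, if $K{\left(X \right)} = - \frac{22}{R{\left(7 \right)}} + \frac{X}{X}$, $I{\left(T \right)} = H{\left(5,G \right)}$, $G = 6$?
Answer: $\frac{1}{9323} \approx 0.00010726$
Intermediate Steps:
$R{\left(s \right)} = -5 + s$
$I{\left(T \right)} = 5$
$K{\left(X \right)} = -10$ ($K{\left(X \right)} = - \frac{22}{-5 + 7} + \frac{X}{X} = - \frac{22}{2} + 1 = \left(-22\right) \frac{1}{2} + 1 = -11 + 1 = -10$)
$\frac{1}{9333 + K{\left(I{\left(-3 \right)} \right)}} = \frac{1}{9333 - 10} = \frac{1}{9323}$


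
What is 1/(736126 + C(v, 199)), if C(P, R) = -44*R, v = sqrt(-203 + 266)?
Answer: 1/727370 ≈ 1.3748e-6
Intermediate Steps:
v = 3*sqrt(7) (v = sqrt(63) = 3*sqrt(7) ≈ 7.9373)
1/(736126 + C(v, 199)) = 1/(736126 - 44*199) = 1/(736126 - 8756) = 1/727370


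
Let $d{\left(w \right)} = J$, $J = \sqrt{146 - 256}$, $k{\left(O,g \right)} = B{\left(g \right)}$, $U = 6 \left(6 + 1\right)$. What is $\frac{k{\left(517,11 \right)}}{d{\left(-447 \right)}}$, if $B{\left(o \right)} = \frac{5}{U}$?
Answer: $- \frac{i \sqrt{110}}{924} \approx - 0.011351 i$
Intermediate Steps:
$U = 42$ ($U = 6 \cdot 7 = 42$)
$B{\left(o \right)} = \frac{5}{42}$
$k{\left(O,g \right)} = \frac{5}{42}$
$J = i \sqrt{110}$ ($J = \sqrt{-110} = i \sqrt{110} \approx 10.488 i$)
$d{\left(w \right)} = i \sqrt{110}$
$\frac{k{\left(517,11 \right)}}{d{\left(-447 \right)}} = \frac{5}{42 i \sqrt{110}} = \frac{5 \left(- \frac{i \sqrt{110}}{110}\right)}{42} = - \frac{i \sqrt{110}}{924}$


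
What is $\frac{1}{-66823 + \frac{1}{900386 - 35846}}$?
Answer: $- \frac{864540}{57771156419} \approx -1.4965 \cdot 10^{-5}$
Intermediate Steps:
$\frac{1}{-66823 + \frac{1}{900386 - 35846}} = \frac{1}{-66823 + \frac{1}{864540}} = \frac{1}{- \frac{57771156419}{864540}} = - \frac{864540}{57771156419}$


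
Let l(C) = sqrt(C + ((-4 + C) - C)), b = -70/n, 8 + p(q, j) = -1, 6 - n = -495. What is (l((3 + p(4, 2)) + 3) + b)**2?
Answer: (-70 + 501*I*sqrt(7))**2/251001 ≈ -6.9805 - 0.73933*I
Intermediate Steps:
n = 501 (n = 6 - 1*(-495) = 6 + 495 = 501)
p(q, j) = -9 (p(q, j) = -8 - 1 = -9)
b = -70/501 ≈ -0.13972
l(C) = sqrt(-4 + C) (l(C) = sqrt(C - 4) = sqrt(-4 + C))
(l((3 + p(4, 2)) + 3) + b)**2 = (sqrt(-4 + ((3 - 9) + 3)) - 70/501)**2 = (sqrt(-4 + (-6 + 3)) - 70/501)**2 = (sqrt(-4 - 3) - 70/501)**2 = (sqrt(-7) - 70/501)**2 = (I*sqrt(7) - 70/501)**2 = (-70/501 + I*sqrt(7))**2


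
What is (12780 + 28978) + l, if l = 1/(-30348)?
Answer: 1267271783/30348 ≈ 41758.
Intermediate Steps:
l = -1/30348 ≈ -3.2951e-5
(12780 + 28978) + l = (12780 + 28978) - 1/30348 = 41758 - 1/30348 = 1267271783/30348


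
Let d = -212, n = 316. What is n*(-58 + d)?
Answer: -85320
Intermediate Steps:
n*(-58 + d) = 316*(-58 - 212) = 316*(-270) = -85320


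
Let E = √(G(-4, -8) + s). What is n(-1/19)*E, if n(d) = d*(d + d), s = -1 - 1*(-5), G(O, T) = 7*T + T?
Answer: 4*I*√15/361 ≈ 0.042914*I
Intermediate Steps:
G(O, T) = 8*T
s = 4 (s = -1 + 5 = 4)
n(d) = 2*d² (n(d) = d*(2*d) = 2*d²)
E = 2*I*√15 (E = √(8*(-8) + 4) = √(-64 + 4) = √(-60) = 2*I*√15 ≈ 7.746*I)
n(-1/19)*E = (2*(-1/19)²)*(2*I*√15) = (2*(1/361))*(2*I*√15) = 2*(2*I*√15)/361 = 4*I*√15/361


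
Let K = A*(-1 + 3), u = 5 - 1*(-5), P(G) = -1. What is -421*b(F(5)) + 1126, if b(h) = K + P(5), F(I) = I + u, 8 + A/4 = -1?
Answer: 31859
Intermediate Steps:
A = -36 (A = -32 + 4*(-1) = -32 - 4 = -36)
u = 10 (u = 5 + 5 = 10)
K = -72 (K = -36*(-1 + 3) = -36*2 = -72)
F(I) = 10 + I (F(I) = I + 10 = 10 + I)
b(h) = -73 (b(h) = -72 - 1 = -73)
-421*b(F(5)) + 1126 = -421*(-73) + 1126 = 30733 + 1126 = 31859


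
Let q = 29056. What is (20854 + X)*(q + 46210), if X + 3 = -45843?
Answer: -1881047872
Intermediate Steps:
X = -45846 (X = -3 - 45843 = -45846)
(20854 + X)*(q + 46210) = (20854 - 45846)*(29056 + 46210) = -24992*75266 = -1881047872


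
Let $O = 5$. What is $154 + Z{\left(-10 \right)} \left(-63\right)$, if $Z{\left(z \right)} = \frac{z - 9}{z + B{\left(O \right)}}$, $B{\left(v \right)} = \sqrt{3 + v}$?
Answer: $\frac{1099}{46} - \frac{1197 \sqrt{2}}{46} \approx -12.909$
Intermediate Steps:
$Z{\left(z \right)} = \frac{-9 + z}{z + 2 \sqrt{2}}$ ($Z{\left(z \right)} = \frac{z - 9}{z + \sqrt{3 + 5}} = \frac{-9 + z}{z + \sqrt{8}} = \frac{-9 + z}{z + 2 \sqrt{2}}$)
$154 + Z{\left(-10 \right)} \left(-63\right) = 154 + \frac{-9 - 10}{-10 + 2 \sqrt{2}} \left(-63\right) = 154 + \frac{1}{-10 + 2 \sqrt{2}} \left(-19\right) \left(-63\right) = 154 + - \frac{19}{-10 + 2 \sqrt{2}} \left(-63\right) = 154 + \frac{1197}{-10 + 2 \sqrt{2}}$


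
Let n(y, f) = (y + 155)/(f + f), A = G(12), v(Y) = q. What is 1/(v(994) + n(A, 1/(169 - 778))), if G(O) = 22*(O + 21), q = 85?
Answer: -2/536359 ≈ -3.7288e-6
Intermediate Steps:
v(Y) = 85
G(O) = 462 + 22*O (G(O) = 22*(21 + O) = 462 + 22*O)
A = 726 (A = 462 + 22*12 = 462 + 264 = 726)
n(y, f) = (155 + y)/(2*f) (n(y, f) = (155 + y)/((2*f)) = (155 + y)*(1/(2*f)) = (155 + y)/(2*f))
1/(v(994) + n(A, 1/(169 - 778))) = 1/(85 + (155 + 726)/(2*(1/(169 - 778)))) = 1/(85 + (½)*881/1/(-609)) = 1/(85 + (½)*881/(-1/609)) = 1/(85 + (½)*(-609)*881) = 1/(85 - 536529/2) = 1/(-536359/2) = -2/536359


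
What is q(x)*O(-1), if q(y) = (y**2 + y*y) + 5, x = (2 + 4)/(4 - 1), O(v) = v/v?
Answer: 13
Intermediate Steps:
O(v) = 1
x = 2 (x = 6/3 = 6*(1/3) = 2)
q(y) = 5 + 2*y**2 (q(y) = (y**2 + y**2) + 5 = 2*y**2 + 5 = 5 + 2*y**2)
q(x)*O(-1) = (5 + 2*2**2)*1 = (5 + 2*4)*1 = (5 + 8)*1 = 13*1 = 13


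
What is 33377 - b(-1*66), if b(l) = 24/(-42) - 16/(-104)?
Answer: 3037345/91 ≈ 33377.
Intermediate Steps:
b(l) = -38/91 (b(l) = 24*(-1/42) - 16*(-1/104) = -4/7 + 2/13 = -38/91)
33377 - b(-1*66) = 33377 - 1*(-38/91) = 33377 + 38/91 = 3037345/91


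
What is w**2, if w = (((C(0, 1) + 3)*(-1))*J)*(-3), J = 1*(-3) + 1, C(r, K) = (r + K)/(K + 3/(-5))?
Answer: 1089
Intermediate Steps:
C(r, K) = (K + r)/(-3/5 + K) (C(r, K) = (K + r)/(K + 3*(-1/5)) = (K + r)/(K - 3/5) = (K + r)/(-3/5 + K))
J = -2 (J = -3 + 1 = -2)
w = -33 (w = (((5*(1 + 0)/(-3 + 5*1) + 3)*(-1))*(-2))*(-3) = (((5*1/(-3 + 5) + 3)*(-1))*(-2))*(-3) = (((5*1/2 + 3)*(-1))*(-2))*(-3) = (((5*(1/2)*1 + 3)*(-1))*(-2))*(-3) = (((5/2 + 3)*(-1))*(-2))*(-3) = (((11/2)*(-1))*(-2))*(-3) = -11/2*(-2)*(-3) = 11*(-3) = -33)
w**2 = (-33)**2 = 1089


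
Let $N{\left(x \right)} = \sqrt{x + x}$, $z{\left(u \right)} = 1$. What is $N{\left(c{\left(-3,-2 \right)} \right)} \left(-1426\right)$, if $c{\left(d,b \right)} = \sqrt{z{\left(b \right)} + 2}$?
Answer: $- 1426 \sqrt{2} \sqrt[4]{3} \approx -2654.1$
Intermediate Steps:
$c{\left(d,b \right)} = \sqrt{3}$ ($c{\left(d,b \right)} = \sqrt{1 + 2} = \sqrt{3}$)
$N{\left(x \right)} = \sqrt{2} \sqrt{x}$ ($N{\left(x \right)} = \sqrt{2 x} = \sqrt{2} \sqrt{x}$)
$N{\left(c{\left(-3,-2 \right)} \right)} \left(-1426\right) = \sqrt{2} \sqrt{\sqrt{3}} \left(-1426\right) = \sqrt{2} \sqrt[4]{3} \left(-1426\right) = - 1426 \sqrt{2} \sqrt[4]{3}$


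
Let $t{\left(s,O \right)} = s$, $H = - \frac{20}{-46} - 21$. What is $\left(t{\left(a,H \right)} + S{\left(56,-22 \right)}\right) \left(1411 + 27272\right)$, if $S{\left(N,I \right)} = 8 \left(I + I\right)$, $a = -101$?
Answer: $-12993399$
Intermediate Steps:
$H = - \frac{473}{23}$ ($H = \left(-20\right) \left(- \frac{1}{46}\right) - 21 = \frac{10}{23} - 21 = - \frac{473}{23} \approx -20.565$)
$S{\left(N,I \right)} = 16 I$ ($S{\left(N,I \right)} = 8 \cdot 2 I = 16 I$)
$\left(t{\left(a,H \right)} + S{\left(56,-22 \right)}\right) \left(1411 + 27272\right) = \left(-101 + 16 \left(-22\right)\right) \left(1411 + 27272\right) = \left(-101 - 352\right) 28683 = \left(-453\right) 28683 = -12993399$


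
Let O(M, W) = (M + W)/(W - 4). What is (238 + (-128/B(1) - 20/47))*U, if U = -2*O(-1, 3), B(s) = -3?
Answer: 158056/141 ≈ 1121.0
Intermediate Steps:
O(M, W) = (M + W)/(-4 + W)
U = 4 (U = -2*(-1 + 3)/(-4 + 3) = -2*2/(-1) = -(-2)*2 = -2*(-2) = 4)
(238 + (-128/B(1) - 20/47))*U = (238 + (-128/(-3) - 20/47))*4 = (238 + (-128*(-⅓) - 20*1/47))*4 = (238 + (128/3 - 20/47))*4 = (238 + 5956/141)*4 = (39514/141)*4 = 158056/141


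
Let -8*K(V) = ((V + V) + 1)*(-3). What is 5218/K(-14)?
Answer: -41744/81 ≈ -515.36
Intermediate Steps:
K(V) = 3/8 + 3*V/4 (K(V) = -((V + V) + 1)*(-3)/8 = -(2*V + 1)*(-3)/8 = -(1 + 2*V)*(-3)/8 = -(-3 - 6*V)/8 = 3/8 + 3*V/4)
5218/K(-14) = 5218/(3/8 + (¾)*(-14)) = 5218/(3/8 - 21/2) = 5218/(-81/8) = 5218*(-8/81) = -41744/81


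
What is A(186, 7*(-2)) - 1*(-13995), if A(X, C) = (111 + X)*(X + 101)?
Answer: 99234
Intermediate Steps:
A(X, C) = (101 + X)*(111 + X) (A(X, C) = (111 + X)*(101 + X) = (101 + X)*(111 + X))
A(186, 7*(-2)) - 1*(-13995) = (11211 + 186**2 + 212*186) - 1*(-13995) = (11211 + 34596 + 39432) + 13995 = 85239 + 13995 = 99234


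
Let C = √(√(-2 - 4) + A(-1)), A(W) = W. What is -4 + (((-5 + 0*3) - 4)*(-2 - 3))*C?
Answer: -4 + 45*√(-1 + I*√6) ≈ 36.821 + 60.756*I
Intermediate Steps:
C = √(-1 + I*√6) (C = √(√(-2 - 4) - 1) = √(√(-6) - 1) = √(I*√6 - 1) = √(-1 + I*√6) ≈ 0.90712 + 1.3501*I)
-4 + (((-5 + 0*3) - 4)*(-2 - 3))*C = -4 + (((-5 + 0*3) - 4)*(-2 - 3))*√(-1 + I*√6) = -4 + (((-5 + 0) - 4)*(-5))*√(-1 + I*√6) = -4 + ((-5 - 4)*(-5))*√(-1 + I*√6) = -4 + (-9*(-5))*√(-1 + I*√6) = -4 + 45*√(-1 + I*√6)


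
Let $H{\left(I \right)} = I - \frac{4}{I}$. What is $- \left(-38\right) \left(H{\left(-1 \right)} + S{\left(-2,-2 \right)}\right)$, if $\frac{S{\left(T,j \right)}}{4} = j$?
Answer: $-190$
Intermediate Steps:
$S{\left(T,j \right)} = 4 j$
$- \left(-38\right) \left(H{\left(-1 \right)} + S{\left(-2,-2 \right)}\right) = - \left(-38\right) \left(\left(-1 - \frac{4}{-1}\right) + 4 \left(-2\right)\right) = - \left(-38\right) \left(\left(-1 - -4\right) - 8\right) = - \left(-38\right) \left(\left(-1 + 4\right) - 8\right) = - \left(-38\right) \left(3 - 8\right) = - \left(-38\right) \left(-5\right) = \left(-1\right) 190 = -190$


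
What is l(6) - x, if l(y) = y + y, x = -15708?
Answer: 15720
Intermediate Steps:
l(y) = 2*y
l(6) - x = 2*6 - 1*(-15708) = 12 + 15708 = 15720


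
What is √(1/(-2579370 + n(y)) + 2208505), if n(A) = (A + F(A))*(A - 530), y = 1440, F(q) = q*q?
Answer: √7853203059561569900461530/1885707030 ≈ 1486.1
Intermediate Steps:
F(q) = q²
n(A) = (-530 + A)*(A + A²) (n(A) = (A + A²)*(A - 530) = (A + A²)*(-530 + A) = (-530 + A)*(A + A²))
√(1/(-2579370 + n(y)) + 2208505) = √(1/(-2579370 + 1440*(-530 + 1440² - 529*1440)) + 2208505) = √(1/(-2579370 + 1440*(-530 + 2073600 - 761760)) + 2208505) = √(1/(-2579370 + 1440*1311310) + 2208505) = √(1/(-2579370 + 1888286400) + 2208505) = √(1/1885707030 + 2208505) = √(4164593404290151/1885707030) = √7853203059561569900461530/1885707030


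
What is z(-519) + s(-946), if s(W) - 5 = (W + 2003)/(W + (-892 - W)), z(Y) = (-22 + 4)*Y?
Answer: 8336467/892 ≈ 9345.8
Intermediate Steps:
z(Y) = -18*Y
s(W) = 2457/892 - W/892 (s(W) = 5 + (W + 2003)/(W + (-892 - W)) = 5 + (2003 + W)/(-892) = 5 + (2003 + W)*(-1/892) = 5 + (-2003/892 - W/892) = 2457/892 - W/892)
z(-519) + s(-946) = -18*(-519) + (2457/892 - 1/892*(-946)) = 9342 + (2457/892 + 473/446) = 9342 + 3403/892 = 8336467/892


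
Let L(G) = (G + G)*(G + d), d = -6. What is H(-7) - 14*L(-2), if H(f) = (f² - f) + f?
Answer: -399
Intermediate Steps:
H(f) = f²
L(G) = 2*G*(-6 + G) (L(G) = (G + G)*(G - 6) = (2*G)*(-6 + G) = 2*G*(-6 + G))
H(-7) - 14*L(-2) = (-7)² - 28*(-2)*(-6 - 2) = 49 - 28*(-2)*(-8) = 49 - 14*32 = 49 - 448 = -399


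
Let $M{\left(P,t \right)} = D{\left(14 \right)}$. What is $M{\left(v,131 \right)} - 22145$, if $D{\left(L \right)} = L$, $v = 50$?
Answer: $-22131$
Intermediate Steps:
$M{\left(P,t \right)} = 14$
$M{\left(v,131 \right)} - 22145 = 14 - 22145 = -22131$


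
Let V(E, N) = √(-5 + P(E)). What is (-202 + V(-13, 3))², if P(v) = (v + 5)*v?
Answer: 40903 - 1212*√11 ≈ 36883.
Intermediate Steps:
P(v) = v*(5 + v) (P(v) = (5 + v)*v = v*(5 + v))
V(E, N) = √(-5 + E*(5 + E))
(-202 + V(-13, 3))² = (-202 + √(-5 - 13*(5 - 13)))² = (-202 + √(-5 - 13*(-8)))² = (-202 + √(-5 + 104))² = (-202 + √99)² = (-202 + 3*√11)²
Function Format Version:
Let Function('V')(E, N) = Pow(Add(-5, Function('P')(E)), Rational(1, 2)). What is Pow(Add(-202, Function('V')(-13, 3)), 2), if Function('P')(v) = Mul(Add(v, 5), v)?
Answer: Add(40903, Mul(-1212, Pow(11, Rational(1, 2)))) ≈ 36883.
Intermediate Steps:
Function('P')(v) = Mul(v, Add(5, v)) (Function('P')(v) = Mul(Add(5, v), v) = Mul(v, Add(5, v)))
Function('V')(E, N) = Pow(Add(-5, Mul(E, Add(5, E))), Rational(1, 2))
Pow(Add(-202, Function('V')(-13, 3)), 2) = Pow(Add(-202, Pow(Add(-5, Mul(-13, Add(5, -13))), Rational(1, 2))), 2) = Pow(Add(-202, Pow(Add(-5, Mul(-13, -8)), Rational(1, 2))), 2) = Pow(Add(-202, Pow(Add(-5, 104), Rational(1, 2))), 2) = Pow(Add(-202, Pow(99, Rational(1, 2))), 2) = Pow(Add(-202, Mul(3, Pow(11, Rational(1, 2)))), 2)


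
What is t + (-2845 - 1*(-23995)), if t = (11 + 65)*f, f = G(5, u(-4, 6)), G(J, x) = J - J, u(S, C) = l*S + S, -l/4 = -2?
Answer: 21150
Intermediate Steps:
l = 8 (l = -4*(-2) = 8)
u(S, C) = 9*S (u(S, C) = 8*S + S = 9*S)
G(J, x) = 0
f = 0
t = 0 (t = (11 + 65)*0 = 76*0 = 0)
t + (-2845 - 1*(-23995)) = 0 + (-2845 - 1*(-23995)) = 0 + (-2845 + 23995) = 0 + 21150 = 21150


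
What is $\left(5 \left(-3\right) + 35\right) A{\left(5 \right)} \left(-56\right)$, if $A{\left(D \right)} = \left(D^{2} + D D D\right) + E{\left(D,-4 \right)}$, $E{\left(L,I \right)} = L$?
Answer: $-173600$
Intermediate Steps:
$A{\left(D \right)} = D + D^{2} + D^{3}$ ($A{\left(D \right)} = \left(D^{2} + D D D\right) + D = \left(D^{2} + D^{2} D\right) + D = \left(D^{2} + D^{3}\right) + D = D + D^{2} + D^{3}$)
$\left(5 \left(-3\right) + 35\right) A{\left(5 \right)} \left(-56\right) = \left(5 \left(-3\right) + 35\right) 5 \left(1 + 5 + 5^{2}\right) \left(-56\right) = \left(-15 + 35\right) 5 \left(1 + 5 + 25\right) \left(-56\right) = 20 \cdot 5 \cdot 31 \left(-56\right) = 20 \cdot 155 \left(-56\right) = 3100 \left(-56\right) = -173600$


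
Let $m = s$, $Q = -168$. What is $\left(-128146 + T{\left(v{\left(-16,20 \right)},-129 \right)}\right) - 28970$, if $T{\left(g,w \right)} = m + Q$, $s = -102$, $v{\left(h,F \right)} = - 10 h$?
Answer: $-157386$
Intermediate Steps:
$m = -102$
$T{\left(g,w \right)} = -270$ ($T{\left(g,w \right)} = -102 - 168 = -270$)
$\left(-128146 + T{\left(v{\left(-16,20 \right)},-129 \right)}\right) - 28970 = \left(-128146 - 270\right) - 28970 = -128416 - 28970 = -157386$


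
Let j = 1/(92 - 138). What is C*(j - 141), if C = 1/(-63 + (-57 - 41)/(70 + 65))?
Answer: 875745/395738 ≈ 2.2129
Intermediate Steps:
j = -1/46 (j = 1/(-46) = -1/46 ≈ -0.021739)
C = -135/8603 (C = 1/(-63 - 98/135) = 1/(-8603/135) = -135/8603 ≈ -0.015692)
C*(j - 141) = -135*(-1/46 - 141)/8603 = -135/8603*(-6487/46) = 875745/395738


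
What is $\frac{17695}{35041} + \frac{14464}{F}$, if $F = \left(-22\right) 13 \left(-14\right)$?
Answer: $\frac{144420951}{35076041} \approx 4.1174$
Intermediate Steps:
$F = 4004$ ($F = \left(-286\right) \left(-14\right) = 4004$)
$\frac{17695}{35041} + \frac{14464}{F} = \frac{17695}{35041} + \frac{14464}{4004} = 17695 \cdot \frac{1}{35041} + 14464 \cdot \frac{1}{4004} = \frac{17695}{35041} + \frac{3616}{1001} = \frac{144420951}{35076041}$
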